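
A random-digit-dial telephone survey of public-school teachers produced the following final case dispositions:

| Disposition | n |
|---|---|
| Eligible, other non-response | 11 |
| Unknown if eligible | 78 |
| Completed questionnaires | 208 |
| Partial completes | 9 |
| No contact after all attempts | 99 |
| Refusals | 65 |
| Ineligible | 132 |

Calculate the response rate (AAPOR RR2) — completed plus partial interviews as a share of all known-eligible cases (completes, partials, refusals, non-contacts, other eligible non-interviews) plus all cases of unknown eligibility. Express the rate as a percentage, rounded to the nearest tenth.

Top = 208 + 9 = 217
Denom = 208 + 9 + 65 + 99 + 11 + 78 = 470
RR2 = 217 / 470 = 0.4617

46.2%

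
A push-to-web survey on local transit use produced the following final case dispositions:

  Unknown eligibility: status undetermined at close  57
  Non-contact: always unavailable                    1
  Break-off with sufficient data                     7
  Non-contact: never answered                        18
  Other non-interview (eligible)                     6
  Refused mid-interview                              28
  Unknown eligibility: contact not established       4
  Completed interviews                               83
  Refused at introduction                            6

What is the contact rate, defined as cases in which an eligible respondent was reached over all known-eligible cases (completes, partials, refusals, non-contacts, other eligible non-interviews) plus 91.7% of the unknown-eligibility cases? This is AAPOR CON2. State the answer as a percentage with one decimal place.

63.4%

Refusal or break-off = 6 + 28 = 34
No answer / not reached = 18 + 1 = 19
Undetermined eligibility = 4 + 57 = 61
Numerator → 83 + 7 + 34 + 6 = 130
Known eligible → 83 + 7 + 34 + 19 + 6 = 149
Estimated eligible among unknowns → 0.9170 × 61 = 55.94
Base → 149 + 55.94 = 204.94
CON2 = 130 / 204.94 = 0.6343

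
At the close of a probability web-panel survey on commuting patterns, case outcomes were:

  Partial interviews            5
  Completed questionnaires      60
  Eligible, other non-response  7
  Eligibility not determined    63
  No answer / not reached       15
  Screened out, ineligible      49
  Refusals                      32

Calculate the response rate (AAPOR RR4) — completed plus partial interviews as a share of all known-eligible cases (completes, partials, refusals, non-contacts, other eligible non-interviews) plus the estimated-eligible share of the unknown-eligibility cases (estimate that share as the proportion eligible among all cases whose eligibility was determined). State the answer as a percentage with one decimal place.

Top = 60 + 5 = 65
Eligible (known) = 60 + 5 + 32 + 15 + 7 = 119
e = 119 / (119 + 49) = 119 / 168 = 0.7083
Eligible share of unknowns = 0.7083 × 63 = 44.62
Denom = 119 + 44.62 = 163.62
RR4 = 65 / 163.62 = 0.3973

39.7%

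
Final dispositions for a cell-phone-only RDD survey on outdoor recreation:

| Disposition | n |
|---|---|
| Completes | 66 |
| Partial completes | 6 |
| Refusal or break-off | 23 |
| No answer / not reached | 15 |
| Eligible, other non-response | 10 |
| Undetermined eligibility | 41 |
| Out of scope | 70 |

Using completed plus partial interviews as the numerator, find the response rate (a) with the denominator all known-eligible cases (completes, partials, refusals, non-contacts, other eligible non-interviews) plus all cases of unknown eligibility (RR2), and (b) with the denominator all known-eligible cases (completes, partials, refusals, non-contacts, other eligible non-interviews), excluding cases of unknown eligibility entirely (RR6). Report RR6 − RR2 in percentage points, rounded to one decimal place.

15.3

Numerator = 66 + 6 = 72
Base = 66 + 6 + 23 + 15 + 10 + 41 = 161
RR2 = 72 / 161 = 0.4472
Base = 66 + 6 + 23 + 15 + 10 = 120
RR6 = 72 / 120 = 0.6000
Difference = 60.00 − 44.72 = 15.28 percentage points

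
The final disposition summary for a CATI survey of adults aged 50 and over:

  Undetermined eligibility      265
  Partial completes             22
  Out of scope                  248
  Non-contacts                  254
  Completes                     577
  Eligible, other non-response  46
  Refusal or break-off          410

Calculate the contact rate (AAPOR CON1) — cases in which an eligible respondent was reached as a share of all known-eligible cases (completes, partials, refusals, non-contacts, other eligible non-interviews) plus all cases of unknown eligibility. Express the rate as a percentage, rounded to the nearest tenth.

Top → 577 + 22 + 410 + 46 = 1055
Base → 577 + 22 + 410 + 254 + 46 + 265 = 1574
CON1 = 1055 / 1574 = 0.6703

67.0%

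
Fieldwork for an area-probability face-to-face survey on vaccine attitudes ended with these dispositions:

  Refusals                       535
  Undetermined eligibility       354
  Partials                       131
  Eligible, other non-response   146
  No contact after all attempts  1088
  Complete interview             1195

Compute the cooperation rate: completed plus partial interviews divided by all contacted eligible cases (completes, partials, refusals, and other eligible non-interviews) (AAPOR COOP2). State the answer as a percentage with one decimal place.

66.1%

Numerator: 1195 + 131 = 1326
Denom: 1195 + 131 + 535 + 146 = 2007
COOP2 = 1326 / 2007 = 0.6607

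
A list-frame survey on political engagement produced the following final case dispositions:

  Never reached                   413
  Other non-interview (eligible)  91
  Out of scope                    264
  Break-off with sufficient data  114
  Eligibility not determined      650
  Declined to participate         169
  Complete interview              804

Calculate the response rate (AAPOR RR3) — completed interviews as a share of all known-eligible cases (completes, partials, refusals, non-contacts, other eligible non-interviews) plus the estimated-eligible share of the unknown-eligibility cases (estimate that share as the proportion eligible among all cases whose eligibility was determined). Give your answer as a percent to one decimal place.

37.4%

Num = 804
Known eligible = 804 + 114 + 169 + 413 + 91 = 1591
e = 1591 / (1591 + 264) = 1591 / 1855 = 0.8577
Eligible share of unknowns = 0.8577 × 650 = 557.50
Denom = 1591 + 557.50 = 2148.50
RR3 = 804 / 2148.50 = 0.3742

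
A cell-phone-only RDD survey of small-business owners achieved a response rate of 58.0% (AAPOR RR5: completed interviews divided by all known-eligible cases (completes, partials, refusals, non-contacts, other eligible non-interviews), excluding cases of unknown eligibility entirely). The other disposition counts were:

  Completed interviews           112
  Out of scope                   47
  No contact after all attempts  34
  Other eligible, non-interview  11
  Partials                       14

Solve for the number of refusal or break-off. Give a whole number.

RR5 = 112 / D = 0.580
D = 112 / 0.580 = 193.1
Rest of base = 171
refusal or break-off = 193.1 − 171 ≈ 22

22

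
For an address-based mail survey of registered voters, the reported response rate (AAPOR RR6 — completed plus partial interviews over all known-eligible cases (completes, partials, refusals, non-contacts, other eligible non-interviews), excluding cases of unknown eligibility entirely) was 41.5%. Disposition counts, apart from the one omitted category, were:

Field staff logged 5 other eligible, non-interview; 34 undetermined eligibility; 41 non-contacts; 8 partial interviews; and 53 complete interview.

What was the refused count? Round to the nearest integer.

40

Numerator: 53 + 8 = 61
RR6 = 61 / D = 0.415
D = 61 / 0.415 = 147.0
Rest of base = 107
refused = 147.0 − 107 ≈ 40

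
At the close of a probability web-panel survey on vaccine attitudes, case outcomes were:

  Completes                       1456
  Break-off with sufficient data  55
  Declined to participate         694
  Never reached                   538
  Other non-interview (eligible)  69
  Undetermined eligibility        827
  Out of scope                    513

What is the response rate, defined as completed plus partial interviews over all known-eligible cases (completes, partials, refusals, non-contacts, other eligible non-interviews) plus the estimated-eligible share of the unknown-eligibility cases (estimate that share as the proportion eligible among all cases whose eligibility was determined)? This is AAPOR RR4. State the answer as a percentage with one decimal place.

43.0%

Top → 1456 + 55 = 1511
Eligible (known) → 1456 + 55 + 694 + 538 + 69 = 2812
e = 2812 / (2812 + 513) = 2812 / 3325 = 0.8457
Estimated eligible among unknowns → 0.8457 × 827 = 699.39
Denom → 2812 + 699.39 = 3511.39
RR4 = 1511 / 3511.39 = 0.4303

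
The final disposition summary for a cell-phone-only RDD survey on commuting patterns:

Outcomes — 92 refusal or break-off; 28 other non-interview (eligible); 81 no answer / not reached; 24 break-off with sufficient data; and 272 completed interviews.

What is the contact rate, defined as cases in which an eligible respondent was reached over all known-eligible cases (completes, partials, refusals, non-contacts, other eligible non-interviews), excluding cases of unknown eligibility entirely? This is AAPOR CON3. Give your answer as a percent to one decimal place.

83.7%

Top → 272 + 24 + 92 + 28 = 416
Denom → 272 + 24 + 92 + 81 + 28 = 497
CON3 = 416 / 497 = 0.8370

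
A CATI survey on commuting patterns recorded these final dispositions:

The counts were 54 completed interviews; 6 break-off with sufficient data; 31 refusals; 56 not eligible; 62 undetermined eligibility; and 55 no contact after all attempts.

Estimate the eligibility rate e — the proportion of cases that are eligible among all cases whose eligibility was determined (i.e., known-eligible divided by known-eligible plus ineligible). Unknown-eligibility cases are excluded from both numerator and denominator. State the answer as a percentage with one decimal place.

Determined eligible → 54 + 6 + 31 + 55 = 146
e = 146 / (146 + 56) = 146 / 202 = 0.7228

72.3%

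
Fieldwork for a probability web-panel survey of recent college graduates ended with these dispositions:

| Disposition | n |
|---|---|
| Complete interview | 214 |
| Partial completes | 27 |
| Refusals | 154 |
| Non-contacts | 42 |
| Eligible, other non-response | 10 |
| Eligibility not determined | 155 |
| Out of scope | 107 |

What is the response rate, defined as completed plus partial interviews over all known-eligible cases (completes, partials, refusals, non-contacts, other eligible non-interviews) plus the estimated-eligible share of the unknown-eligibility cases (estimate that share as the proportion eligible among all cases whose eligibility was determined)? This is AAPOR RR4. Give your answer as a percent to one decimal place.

42.1%

Num → 214 + 27 = 241
Determined eligible → 214 + 27 + 154 + 42 + 10 = 447
e = 447 / (447 + 107) = 447 / 554 = 0.8069
Estimated eligible among unknowns → 0.8069 × 155 = 125.07
Denominator → 447 + 125.07 = 572.07
RR4 = 241 / 572.07 = 0.4213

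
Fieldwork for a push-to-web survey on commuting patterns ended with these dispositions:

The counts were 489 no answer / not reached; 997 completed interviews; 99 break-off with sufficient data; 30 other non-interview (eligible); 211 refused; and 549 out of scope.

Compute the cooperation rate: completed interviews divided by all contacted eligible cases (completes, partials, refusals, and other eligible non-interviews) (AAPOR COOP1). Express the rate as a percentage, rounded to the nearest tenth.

74.6%

Numerator = 997
Denominator = 997 + 99 + 211 + 30 = 1337
COOP1 = 997 / 1337 = 0.7457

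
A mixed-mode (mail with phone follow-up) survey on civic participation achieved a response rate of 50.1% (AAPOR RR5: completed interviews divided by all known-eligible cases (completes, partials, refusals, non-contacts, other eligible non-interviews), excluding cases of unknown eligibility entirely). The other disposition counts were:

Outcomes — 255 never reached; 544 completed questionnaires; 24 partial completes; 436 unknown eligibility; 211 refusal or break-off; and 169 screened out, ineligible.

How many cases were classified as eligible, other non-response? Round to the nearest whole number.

RR5 = 544 / D = 0.501
D = 544 / 0.501 = 1085.8
Other denominator terms total 1034
eligible, other non-response = 1085.8 − 1034 ≈ 52

52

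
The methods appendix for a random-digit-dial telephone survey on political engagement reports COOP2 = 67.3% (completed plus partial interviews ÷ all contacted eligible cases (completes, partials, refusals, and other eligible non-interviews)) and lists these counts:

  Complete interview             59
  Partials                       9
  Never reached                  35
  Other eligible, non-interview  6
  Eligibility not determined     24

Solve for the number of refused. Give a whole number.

27

Top → 59 + 9 = 68
COOP2 = 68 / D = 0.673
D = 68 / 0.673 = 101.0
Rest of base = 74
refused = 101.0 − 74 ≈ 27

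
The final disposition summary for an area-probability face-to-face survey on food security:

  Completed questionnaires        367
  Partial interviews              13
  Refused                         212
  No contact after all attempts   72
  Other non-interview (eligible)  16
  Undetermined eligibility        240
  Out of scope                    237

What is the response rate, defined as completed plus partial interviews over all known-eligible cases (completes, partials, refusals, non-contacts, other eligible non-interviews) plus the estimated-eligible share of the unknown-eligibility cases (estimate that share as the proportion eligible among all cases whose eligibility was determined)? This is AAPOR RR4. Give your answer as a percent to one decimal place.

44.3%

Top: 367 + 13 = 380
Determined eligible: 367 + 13 + 212 + 72 + 16 = 680
e = 680 / (680 + 237) = 680 / 917 = 0.7415
e × U: 0.7415 × 240 = 177.96
Base: 680 + 177.96 = 857.96
RR4 = 380 / 857.96 = 0.4429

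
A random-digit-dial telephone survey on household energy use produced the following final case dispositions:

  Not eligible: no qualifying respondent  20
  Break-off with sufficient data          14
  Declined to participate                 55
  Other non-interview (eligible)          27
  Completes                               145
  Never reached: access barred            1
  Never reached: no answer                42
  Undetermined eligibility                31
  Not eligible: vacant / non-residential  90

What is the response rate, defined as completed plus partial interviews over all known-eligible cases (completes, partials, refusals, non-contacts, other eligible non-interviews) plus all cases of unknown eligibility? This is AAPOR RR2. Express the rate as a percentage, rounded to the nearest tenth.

50.5%

No answer / not reached = 42 + 1 = 43
Screened out, ineligible = 20 + 90 = 110
Numerator: 145 + 14 = 159
Denominator: 145 + 14 + 55 + 43 + 27 + 31 = 315
RR2 = 159 / 315 = 0.5048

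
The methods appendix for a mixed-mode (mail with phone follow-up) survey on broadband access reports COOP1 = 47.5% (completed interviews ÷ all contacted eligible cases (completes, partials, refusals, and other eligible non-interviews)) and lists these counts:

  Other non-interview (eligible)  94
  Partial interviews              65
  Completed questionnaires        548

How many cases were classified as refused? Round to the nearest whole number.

447

COOP1 = 548 / D = 0.475
D = 548 / 0.475 = 1153.7
Other denominator terms total 707
refused = 1153.7 − 707 ≈ 447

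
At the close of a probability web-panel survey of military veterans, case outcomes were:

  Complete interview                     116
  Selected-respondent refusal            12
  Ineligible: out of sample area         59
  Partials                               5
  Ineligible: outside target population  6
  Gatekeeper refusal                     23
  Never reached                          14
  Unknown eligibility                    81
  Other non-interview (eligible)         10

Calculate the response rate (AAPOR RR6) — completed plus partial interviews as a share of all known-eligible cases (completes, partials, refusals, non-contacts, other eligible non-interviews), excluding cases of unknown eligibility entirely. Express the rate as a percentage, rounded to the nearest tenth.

Refusal or break-off = 23 + 12 = 35
Screened out, ineligible = 6 + 59 = 65
Num: 116 + 5 = 121
Base: 116 + 5 + 35 + 14 + 10 = 180
RR6 = 121 / 180 = 0.6722

67.2%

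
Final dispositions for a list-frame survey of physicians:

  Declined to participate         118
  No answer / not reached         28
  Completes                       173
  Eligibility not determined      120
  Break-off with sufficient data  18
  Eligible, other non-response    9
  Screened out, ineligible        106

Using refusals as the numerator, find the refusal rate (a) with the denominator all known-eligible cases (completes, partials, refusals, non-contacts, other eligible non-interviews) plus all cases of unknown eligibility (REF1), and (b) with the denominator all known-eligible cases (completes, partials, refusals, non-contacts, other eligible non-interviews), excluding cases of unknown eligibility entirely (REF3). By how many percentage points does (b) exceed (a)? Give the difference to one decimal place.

8.8

Numerator → 118
Base → 173 + 18 + 118 + 28 + 9 + 120 = 466
REF1 = 118 / 466 = 0.2532
Base → 173 + 18 + 118 + 28 + 9 = 346
REF3 = 118 / 346 = 0.3410
Difference = 34.10 − 25.32 = 8.78 percentage points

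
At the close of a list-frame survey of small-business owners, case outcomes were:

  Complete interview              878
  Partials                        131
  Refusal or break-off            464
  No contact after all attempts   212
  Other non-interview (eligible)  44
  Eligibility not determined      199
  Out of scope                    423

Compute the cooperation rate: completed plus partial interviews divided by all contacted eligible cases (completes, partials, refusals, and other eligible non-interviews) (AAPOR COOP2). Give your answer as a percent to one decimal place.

66.5%

Numerator → 878 + 131 = 1009
Denom → 878 + 131 + 464 + 44 = 1517
COOP2 = 1009 / 1517 = 0.6651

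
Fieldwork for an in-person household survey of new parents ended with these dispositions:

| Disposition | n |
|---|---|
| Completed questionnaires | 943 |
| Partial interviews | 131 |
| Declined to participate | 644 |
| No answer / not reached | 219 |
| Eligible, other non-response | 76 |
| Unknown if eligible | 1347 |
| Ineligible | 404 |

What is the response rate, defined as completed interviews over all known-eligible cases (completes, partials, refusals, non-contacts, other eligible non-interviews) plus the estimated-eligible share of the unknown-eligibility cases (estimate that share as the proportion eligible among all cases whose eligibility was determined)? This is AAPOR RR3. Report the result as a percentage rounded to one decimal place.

30.1%

Numerator = 943
Eligible (known) = 943 + 131 + 644 + 219 + 76 = 2013
e = 2013 / (2013 + 404) = 2013 / 2417 = 0.8329
Estimated eligible among unknowns = 0.8329 × 1347 = 1121.92
Base = 2013 + 1121.92 = 3134.92
RR3 = 943 / 3134.92 = 0.3008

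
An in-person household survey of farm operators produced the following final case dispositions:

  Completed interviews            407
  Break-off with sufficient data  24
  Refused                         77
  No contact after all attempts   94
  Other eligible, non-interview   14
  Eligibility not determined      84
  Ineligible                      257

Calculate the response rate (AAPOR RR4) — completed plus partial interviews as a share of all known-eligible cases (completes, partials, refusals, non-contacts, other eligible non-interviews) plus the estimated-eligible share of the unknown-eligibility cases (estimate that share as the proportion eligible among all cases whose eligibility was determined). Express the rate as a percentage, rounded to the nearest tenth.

Top → 407 + 24 = 431
Eligible (known) → 407 + 24 + 77 + 94 + 14 = 616
e = 616 / (616 + 257) = 616 / 873 = 0.7056
Eligible share of unknowns → 0.7056 × 84 = 59.27
Base → 616 + 59.27 = 675.27
RR4 = 431 / 675.27 = 0.6383

63.8%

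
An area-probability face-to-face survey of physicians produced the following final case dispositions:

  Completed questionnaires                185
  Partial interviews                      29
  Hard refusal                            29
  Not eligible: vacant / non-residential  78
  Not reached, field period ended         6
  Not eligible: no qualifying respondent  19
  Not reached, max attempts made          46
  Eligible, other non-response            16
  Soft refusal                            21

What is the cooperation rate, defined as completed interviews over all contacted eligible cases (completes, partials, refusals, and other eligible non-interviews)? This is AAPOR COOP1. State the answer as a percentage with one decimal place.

66.1%

Refusals = 29 + 21 = 50
Non-contacts = 6 + 46 = 52
Screened out, ineligible = 19 + 78 = 97
Top = 185
Denom = 185 + 29 + 50 + 16 = 280
COOP1 = 185 / 280 = 0.6607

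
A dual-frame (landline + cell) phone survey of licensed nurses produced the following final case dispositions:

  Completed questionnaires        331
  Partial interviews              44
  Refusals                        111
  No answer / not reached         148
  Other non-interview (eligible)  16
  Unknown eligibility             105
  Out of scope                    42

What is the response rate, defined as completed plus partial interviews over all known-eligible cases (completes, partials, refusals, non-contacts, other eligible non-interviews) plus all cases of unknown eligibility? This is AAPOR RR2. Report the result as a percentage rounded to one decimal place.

Top = 331 + 44 = 375
Base = 331 + 44 + 111 + 148 + 16 + 105 = 755
RR2 = 375 / 755 = 0.4967

49.7%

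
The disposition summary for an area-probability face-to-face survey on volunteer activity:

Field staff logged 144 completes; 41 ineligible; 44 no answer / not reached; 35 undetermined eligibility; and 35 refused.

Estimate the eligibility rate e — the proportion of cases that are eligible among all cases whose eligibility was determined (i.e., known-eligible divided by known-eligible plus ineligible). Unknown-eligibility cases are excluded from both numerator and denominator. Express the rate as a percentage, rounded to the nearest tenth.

84.5%

Known eligible → 144 + 35 + 44 = 223
e = 223 / (223 + 41) = 223 / 264 = 0.8447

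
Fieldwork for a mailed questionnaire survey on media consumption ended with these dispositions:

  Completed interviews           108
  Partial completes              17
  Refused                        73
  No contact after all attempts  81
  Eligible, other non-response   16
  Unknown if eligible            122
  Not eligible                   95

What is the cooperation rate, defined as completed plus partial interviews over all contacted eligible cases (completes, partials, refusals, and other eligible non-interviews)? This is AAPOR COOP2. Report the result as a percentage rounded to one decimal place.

Num: 108 + 17 = 125
Denom: 108 + 17 + 73 + 16 = 214
COOP2 = 125 / 214 = 0.5841

58.4%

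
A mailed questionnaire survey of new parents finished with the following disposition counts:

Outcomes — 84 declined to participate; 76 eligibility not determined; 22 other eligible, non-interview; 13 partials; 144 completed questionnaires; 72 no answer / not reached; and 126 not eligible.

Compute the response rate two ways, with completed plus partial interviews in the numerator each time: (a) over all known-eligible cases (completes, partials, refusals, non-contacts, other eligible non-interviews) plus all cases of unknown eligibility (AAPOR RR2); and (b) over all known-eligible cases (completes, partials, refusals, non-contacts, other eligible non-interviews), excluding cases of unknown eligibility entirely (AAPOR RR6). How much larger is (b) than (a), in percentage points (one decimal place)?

Numerator = 144 + 13 = 157
Denominator = 144 + 13 + 84 + 72 + 22 + 76 = 411
RR2 = 157 / 411 = 0.3820
Denominator = 144 + 13 + 84 + 72 + 22 = 335
RR6 = 157 / 335 = 0.4687
Difference = 46.87 − 38.20 = 8.67 percentage points

8.7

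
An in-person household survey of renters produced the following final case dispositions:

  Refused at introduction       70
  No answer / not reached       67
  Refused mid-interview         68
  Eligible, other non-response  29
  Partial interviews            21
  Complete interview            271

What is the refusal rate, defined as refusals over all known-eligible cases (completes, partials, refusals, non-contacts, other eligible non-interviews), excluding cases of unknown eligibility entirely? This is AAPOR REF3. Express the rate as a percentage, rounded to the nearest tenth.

Declined to participate = 70 + 68 = 138
Num: 138
Denom: 271 + 21 + 138 + 67 + 29 = 526
REF3 = 138 / 526 = 0.2624

26.2%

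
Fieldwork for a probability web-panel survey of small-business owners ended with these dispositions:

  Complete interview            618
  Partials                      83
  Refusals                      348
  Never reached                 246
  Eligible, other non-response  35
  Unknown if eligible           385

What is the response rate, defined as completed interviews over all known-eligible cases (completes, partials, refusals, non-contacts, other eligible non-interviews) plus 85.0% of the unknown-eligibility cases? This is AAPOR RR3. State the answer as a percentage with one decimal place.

Numerator: 618
Eligible (known): 618 + 83 + 348 + 246 + 35 = 1330
e × U: 0.8500 × 385 = 327.25
Denominator: 1330 + 327.25 = 1657.25
RR3 = 618 / 1657.25 = 0.3729

37.3%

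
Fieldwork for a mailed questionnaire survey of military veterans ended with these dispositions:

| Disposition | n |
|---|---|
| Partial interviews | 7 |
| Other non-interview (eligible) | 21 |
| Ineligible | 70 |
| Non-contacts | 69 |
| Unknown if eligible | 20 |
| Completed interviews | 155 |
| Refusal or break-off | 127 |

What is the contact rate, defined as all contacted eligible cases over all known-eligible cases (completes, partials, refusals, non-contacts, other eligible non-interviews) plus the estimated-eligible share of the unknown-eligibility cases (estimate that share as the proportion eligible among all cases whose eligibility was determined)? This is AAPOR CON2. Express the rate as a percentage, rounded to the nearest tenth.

78.3%

Num → 155 + 7 + 127 + 21 = 310
Known eligible → 155 + 7 + 127 + 69 + 21 = 379
e = 379 / (379 + 70) = 379 / 449 = 0.8441
e × U → 0.8441 × 20 = 16.88
Denom → 379 + 16.88 = 395.88
CON2 = 310 / 395.88 = 0.7831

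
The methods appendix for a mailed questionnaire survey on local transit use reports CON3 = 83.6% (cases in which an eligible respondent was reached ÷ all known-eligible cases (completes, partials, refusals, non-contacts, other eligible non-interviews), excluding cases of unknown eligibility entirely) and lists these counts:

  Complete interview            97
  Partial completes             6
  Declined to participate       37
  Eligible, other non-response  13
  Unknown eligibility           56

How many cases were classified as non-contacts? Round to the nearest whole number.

30

Numerator: 97 + 6 + 37 + 13 = 153
CON3 = 153 / D = 0.836
D = 153 / 0.836 = 183.0
Other denominator terms total 153
non-contacts = 183.0 − 153 ≈ 30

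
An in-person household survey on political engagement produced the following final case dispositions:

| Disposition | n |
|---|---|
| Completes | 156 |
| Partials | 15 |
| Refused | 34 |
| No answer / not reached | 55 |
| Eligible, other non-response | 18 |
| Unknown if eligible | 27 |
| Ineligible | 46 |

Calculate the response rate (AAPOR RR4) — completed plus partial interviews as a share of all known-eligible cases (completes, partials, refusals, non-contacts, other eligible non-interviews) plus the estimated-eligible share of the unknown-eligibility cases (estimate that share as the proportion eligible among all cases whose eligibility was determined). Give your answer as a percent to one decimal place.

56.8%

Num → 156 + 15 = 171
Eligible (known) → 156 + 15 + 34 + 55 + 18 = 278
e = 278 / (278 + 46) = 278 / 324 = 0.8580
Eligible share of unknowns → 0.8580 × 27 = 23.17
Base → 278 + 23.17 = 301.17
RR4 = 171 / 301.17 = 0.5678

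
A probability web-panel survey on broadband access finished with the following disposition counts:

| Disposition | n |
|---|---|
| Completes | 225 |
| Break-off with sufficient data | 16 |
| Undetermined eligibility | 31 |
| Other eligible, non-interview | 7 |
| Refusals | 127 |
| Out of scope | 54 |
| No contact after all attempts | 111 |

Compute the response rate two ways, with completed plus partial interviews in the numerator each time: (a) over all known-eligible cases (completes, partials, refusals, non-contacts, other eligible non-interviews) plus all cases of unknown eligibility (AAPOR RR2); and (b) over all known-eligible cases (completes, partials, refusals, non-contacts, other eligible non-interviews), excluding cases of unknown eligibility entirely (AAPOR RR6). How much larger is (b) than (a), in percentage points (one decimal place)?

3.0

Num → 225 + 16 = 241
Denominator → 225 + 16 + 127 + 111 + 7 + 31 = 517
RR2 = 241 / 517 = 0.4662
Denominator → 225 + 16 + 127 + 111 + 7 = 486
RR6 = 241 / 486 = 0.4959
Difference = 49.59 − 46.62 = 2.97 percentage points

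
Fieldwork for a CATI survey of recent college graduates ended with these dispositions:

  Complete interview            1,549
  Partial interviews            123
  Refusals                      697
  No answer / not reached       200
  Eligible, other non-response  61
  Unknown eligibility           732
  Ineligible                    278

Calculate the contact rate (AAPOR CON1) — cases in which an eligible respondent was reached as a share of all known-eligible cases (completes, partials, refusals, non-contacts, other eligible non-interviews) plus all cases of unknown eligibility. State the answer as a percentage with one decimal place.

Top = 1549 + 123 + 697 + 61 = 2430
Denominator = 1549 + 123 + 697 + 200 + 61 + 732 = 3362
CON1 = 2430 / 3362 = 0.7228

72.3%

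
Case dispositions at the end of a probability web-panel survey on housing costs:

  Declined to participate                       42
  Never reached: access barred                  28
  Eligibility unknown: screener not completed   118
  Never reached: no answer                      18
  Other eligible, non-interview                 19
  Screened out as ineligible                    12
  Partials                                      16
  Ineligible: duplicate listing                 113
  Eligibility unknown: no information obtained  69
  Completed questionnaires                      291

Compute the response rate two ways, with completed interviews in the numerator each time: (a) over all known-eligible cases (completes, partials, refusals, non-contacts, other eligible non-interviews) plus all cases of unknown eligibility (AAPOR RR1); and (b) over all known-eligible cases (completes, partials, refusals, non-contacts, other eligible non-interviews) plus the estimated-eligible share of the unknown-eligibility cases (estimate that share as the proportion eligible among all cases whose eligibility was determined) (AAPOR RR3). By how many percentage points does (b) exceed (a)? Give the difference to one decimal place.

3.8

No answer / not reached = 18 + 28 = 46
Unknown eligibility = 118 + 69 = 187
Screened out, ineligible = 12 + 113 = 125
Num → 291
Denom → 291 + 16 + 42 + 46 + 19 + 187 = 601
RR1 = 291 / 601 = 0.4842
Determined eligible → 291 + 16 + 42 + 46 + 19 = 414
e = 414 / (414 + 125) = 414 / 539 = 0.7681
Estimated eligible among unknowns → 0.7681 × 187 = 143.63
Denom → 414 + 143.63 = 557.63
RR3 = 291 / 557.63 = 0.5219
Difference = 52.19 − 48.42 = 3.77 percentage points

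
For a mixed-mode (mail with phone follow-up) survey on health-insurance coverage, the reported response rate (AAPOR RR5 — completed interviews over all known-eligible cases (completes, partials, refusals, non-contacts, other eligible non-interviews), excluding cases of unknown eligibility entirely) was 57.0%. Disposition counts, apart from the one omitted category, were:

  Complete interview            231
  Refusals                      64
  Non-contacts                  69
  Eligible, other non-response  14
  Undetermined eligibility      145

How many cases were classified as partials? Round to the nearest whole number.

27

RR5 = 231 / D = 0.570
D = 231 / 0.570 = 405.3
Rest of base = 378
partials = 405.3 − 378 ≈ 27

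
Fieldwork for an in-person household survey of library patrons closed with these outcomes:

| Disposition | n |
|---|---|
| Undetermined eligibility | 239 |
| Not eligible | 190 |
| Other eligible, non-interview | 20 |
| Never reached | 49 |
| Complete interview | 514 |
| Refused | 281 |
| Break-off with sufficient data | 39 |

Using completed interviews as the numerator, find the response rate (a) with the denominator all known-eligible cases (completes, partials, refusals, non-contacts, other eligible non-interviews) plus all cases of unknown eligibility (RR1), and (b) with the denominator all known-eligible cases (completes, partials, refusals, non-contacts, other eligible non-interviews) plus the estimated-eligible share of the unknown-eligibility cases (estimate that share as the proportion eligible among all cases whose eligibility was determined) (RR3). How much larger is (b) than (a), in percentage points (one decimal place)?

1.7

Numerator = 514
Denominator = 514 + 39 + 281 + 49 + 20 + 239 = 1142
RR1 = 514 / 1142 = 0.4501
Determined eligible = 514 + 39 + 281 + 49 + 20 = 903
e = 903 / (903 + 190) = 903 / 1093 = 0.8262
e × U = 0.8262 × 239 = 197.46
Denominator = 903 + 197.46 = 1100.46
RR3 = 514 / 1100.46 = 0.4671
Difference = 46.71 − 45.01 = 1.70 percentage points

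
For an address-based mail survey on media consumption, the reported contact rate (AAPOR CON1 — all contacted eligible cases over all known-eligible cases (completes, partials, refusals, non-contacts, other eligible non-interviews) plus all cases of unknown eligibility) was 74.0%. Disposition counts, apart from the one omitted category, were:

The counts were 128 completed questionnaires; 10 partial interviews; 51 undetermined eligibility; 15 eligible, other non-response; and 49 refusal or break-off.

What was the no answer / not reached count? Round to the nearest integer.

20

Num = 128 + 10 + 49 + 15 = 202
CON1 = 202 / D = 0.740
D = 202 / 0.740 = 273.0
Remaining denominator categories sum to 253
no answer / not reached = 273.0 − 253 ≈ 20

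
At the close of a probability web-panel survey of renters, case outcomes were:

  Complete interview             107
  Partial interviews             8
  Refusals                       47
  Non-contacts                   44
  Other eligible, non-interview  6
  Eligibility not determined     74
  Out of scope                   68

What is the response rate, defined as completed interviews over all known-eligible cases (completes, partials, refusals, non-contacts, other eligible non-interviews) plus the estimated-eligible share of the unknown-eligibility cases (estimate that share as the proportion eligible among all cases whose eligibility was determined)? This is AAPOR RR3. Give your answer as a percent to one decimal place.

Num = 107
Determined eligible = 107 + 8 + 47 + 44 + 6 = 212
e = 212 / (212 + 68) = 212 / 280 = 0.7571
Eligible share of unknowns = 0.7571 × 74 = 56.03
Base = 212 + 56.03 = 268.03
RR3 = 107 / 268.03 = 0.3992

39.9%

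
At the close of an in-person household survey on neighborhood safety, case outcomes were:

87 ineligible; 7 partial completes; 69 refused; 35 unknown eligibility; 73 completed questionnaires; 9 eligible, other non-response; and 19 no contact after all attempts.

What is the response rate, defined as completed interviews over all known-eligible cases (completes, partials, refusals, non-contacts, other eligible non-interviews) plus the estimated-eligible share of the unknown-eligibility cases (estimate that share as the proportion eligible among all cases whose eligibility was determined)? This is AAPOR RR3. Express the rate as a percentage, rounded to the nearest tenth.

Num = 73
Eligible (known) = 73 + 7 + 69 + 19 + 9 = 177
e = 177 / (177 + 87) = 177 / 264 = 0.6705
Eligible share of unknowns = 0.6705 × 35 = 23.47
Denom = 177 + 23.47 = 200.47
RR3 = 73 / 200.47 = 0.3641

36.4%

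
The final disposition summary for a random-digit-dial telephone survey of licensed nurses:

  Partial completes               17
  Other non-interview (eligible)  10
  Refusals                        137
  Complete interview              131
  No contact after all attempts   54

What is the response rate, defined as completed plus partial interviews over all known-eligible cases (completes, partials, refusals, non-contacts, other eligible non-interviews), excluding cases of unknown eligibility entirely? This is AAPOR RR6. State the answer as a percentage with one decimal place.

42.4%

Numerator: 131 + 17 = 148
Denominator: 131 + 17 + 137 + 54 + 10 = 349
RR6 = 148 / 349 = 0.4241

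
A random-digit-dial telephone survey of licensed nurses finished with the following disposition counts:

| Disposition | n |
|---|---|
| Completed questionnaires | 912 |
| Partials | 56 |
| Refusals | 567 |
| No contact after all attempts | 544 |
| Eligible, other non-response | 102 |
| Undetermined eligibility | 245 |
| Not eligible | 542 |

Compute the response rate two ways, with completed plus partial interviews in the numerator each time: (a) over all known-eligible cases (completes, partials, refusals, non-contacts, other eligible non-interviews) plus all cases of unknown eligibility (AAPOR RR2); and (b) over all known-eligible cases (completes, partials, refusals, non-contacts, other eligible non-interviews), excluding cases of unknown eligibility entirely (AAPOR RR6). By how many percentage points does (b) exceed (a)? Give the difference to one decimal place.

4.5

Num = 912 + 56 = 968
Denom = 912 + 56 + 567 + 544 + 102 + 245 = 2426
RR2 = 968 / 2426 = 0.3990
Denom = 912 + 56 + 567 + 544 + 102 = 2181
RR6 = 968 / 2181 = 0.4438
Difference = 44.38 − 39.90 = 4.48 percentage points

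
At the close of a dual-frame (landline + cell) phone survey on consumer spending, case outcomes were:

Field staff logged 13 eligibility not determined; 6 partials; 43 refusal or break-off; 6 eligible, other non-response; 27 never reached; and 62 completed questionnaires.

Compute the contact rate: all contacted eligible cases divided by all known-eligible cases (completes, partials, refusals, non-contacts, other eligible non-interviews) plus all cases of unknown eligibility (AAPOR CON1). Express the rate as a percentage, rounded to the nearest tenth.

74.5%

Numerator: 62 + 6 + 43 + 6 = 117
Denominator: 62 + 6 + 43 + 27 + 6 + 13 = 157
CON1 = 117 / 157 = 0.7452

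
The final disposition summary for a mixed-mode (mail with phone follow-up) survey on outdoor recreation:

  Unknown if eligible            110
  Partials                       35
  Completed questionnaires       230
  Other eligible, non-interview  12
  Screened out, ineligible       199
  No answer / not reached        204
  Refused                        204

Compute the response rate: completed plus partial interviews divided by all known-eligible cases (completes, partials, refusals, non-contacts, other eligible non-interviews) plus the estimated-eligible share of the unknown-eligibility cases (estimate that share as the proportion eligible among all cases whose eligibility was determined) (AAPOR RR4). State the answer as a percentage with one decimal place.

Num: 230 + 35 = 265
Known eligible: 230 + 35 + 204 + 204 + 12 = 685
e = 685 / (685 + 199) = 685 / 884 = 0.7749
Eligible share of unknowns: 0.7749 × 110 = 85.24
Denominator: 685 + 85.24 = 770.24
RR4 = 265 / 770.24 = 0.3440

34.4%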